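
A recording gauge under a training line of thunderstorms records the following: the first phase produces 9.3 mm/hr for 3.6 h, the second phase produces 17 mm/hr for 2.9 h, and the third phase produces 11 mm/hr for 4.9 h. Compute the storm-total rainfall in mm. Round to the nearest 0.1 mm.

Total = Σ Rᵢ Δtᵢ = 9.3 × 3.6 + 17 × 2.9 + 11 × 4.9
      = 33.48 + 49.3 + 53.9 = 136.7 mm.

total ≈ 136.7 mm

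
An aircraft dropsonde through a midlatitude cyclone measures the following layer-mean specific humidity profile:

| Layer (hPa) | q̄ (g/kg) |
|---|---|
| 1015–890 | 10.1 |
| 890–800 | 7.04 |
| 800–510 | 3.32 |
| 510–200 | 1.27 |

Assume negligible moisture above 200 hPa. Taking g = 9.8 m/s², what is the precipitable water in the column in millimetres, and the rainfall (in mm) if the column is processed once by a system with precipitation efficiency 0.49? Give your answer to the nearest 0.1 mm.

PW ≈ 33.2 mm; rainfall ≈ 16.3 mm

Precipitable water is the column-integrated vapour mass per unit area: PW = (1/g) Σ q̄ Δp, with q in kg/kg and Δp in Pa (1 kg/m² of water = 1 mm).
Layer 1015–890 hPa: Δp = 125 hPa = 12500 Pa, q̄ = 0.0101 kg/kg → 0.0101 × 12500 / 9.8 = 12.88 mm
Layer 890–800 hPa: Δp = 90 hPa = 9000 Pa, q̄ = 0.00704 kg/kg → 0.00704 × 9000 / 9.8 = 6.47 mm
Layer 800–510 hPa: Δp = 290 hPa = 29000 Pa, q̄ = 0.00332 kg/kg → 0.00332 × 29000 / 9.8 = 9.82 mm
Layer 510–200 hPa: Δp = 310 hPa = 31000 Pa, q̄ = 0.00127 kg/kg → 0.00127 × 31000 / 9.8 = 4.02 mm
PW = 12.88 + 6.47 + 9.82 + 4.02 = 33.19 ≈ 33.2 mm.
Rainfall = ε × PW = 0.49 × 33.2 = 16.3 mm.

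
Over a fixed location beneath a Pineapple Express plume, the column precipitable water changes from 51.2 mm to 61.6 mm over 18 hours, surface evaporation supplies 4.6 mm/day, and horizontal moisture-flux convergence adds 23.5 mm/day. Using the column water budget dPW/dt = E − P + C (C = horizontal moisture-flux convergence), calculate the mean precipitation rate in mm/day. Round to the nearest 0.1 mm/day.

P ≈ 14.2 mm/day

dPW/dt = (61.6 − 51.2) mm / (18/24 day) = +13.867 mm/day.
P = E + C − dPW/dt = 4.6 + (23.5) − (+13.867) = 14.2 mm/day.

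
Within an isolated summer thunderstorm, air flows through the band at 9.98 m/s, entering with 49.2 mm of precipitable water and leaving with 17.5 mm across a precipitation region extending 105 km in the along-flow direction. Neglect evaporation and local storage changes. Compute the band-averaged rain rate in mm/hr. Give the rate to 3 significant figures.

R ≈ 10.8 mm/hr

Column moisture flux per unit crosswind length is F = V × PW.
Inflow: F_in = 9.98 × 49.2 = 491.016 mm·m/s
Outflow: F_out = 9.98 × 17.5 = 174.65 mm·m/s
Steady-state rate R = (F_in − F_out)/L = (491.016 − 174.65) / 105000 m = 3.013e-03 mm/s.
R = 3.013e-03 × 3600 = 10.8 mm/hr.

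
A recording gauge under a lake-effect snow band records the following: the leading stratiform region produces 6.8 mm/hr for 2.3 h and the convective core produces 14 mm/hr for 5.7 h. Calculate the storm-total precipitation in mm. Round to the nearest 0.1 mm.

total ≈ 95.4 mm

Total = Σ Rᵢ Δtᵢ = 6.8 × 2.3 + 14 × 5.7
      = 15.64 + 79.8 = 95.4 mm.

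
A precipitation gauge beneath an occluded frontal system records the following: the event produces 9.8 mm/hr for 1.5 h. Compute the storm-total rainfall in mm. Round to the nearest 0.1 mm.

total ≈ 14.7 mm

Total = Σ Rᵢ Δtᵢ = 9.8 × 1.5
      = 14.7 = 14.7 mm.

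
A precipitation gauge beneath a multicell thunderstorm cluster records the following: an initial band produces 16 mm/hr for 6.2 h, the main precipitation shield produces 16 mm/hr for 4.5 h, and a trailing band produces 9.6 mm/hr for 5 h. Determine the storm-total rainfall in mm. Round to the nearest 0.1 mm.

total ≈ 219.2 mm

Total = Σ Rᵢ Δtᵢ = 16 × 6.2 + 16 × 4.5 + 9.6 × 5
      = 99.2 + 72 + 48 = 219.2 mm.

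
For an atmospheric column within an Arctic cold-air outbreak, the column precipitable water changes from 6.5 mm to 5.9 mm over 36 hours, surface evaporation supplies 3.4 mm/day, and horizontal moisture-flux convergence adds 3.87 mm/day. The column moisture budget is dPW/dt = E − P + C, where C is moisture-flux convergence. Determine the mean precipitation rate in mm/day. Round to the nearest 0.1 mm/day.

dPW/dt = (5.9 − 6.5) mm / (36/24 day) = -0.400 mm/day.
P = E + C − dPW/dt = 3.4 + (3.87) − (-0.400) = 7.7 mm/day.

P ≈ 7.7 mm/day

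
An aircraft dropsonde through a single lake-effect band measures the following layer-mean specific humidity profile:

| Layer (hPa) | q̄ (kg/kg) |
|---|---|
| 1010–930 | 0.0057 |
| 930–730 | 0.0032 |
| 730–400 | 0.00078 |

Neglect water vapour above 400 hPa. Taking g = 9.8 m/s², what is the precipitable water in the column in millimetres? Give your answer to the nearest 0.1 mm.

PW ≈ 13.8 mm

Precipitable water is the column-integrated vapour mass per unit area: PW = (1/g) Σ q̄ Δp, with q in kg/kg and Δp in Pa (1 kg/m² of water = 1 mm).
Layer 1010–930 hPa: Δp = 80 hPa = 8000 Pa, q̄ = 0.0057 kg/kg → 0.0057 × 8000 / 9.8 = 4.65 mm
Layer 930–730 hPa: Δp = 200 hPa = 20000 Pa, q̄ = 0.0032 kg/kg → 0.0032 × 20000 / 9.8 = 6.53 mm
Layer 730–400 hPa: Δp = 330 hPa = 33000 Pa, q̄ = 0.00078 kg/kg → 0.00078 × 33000 / 9.8 = 2.63 mm
PW = 4.65 + 6.53 + 2.63 = 13.81 ≈ 13.8 mm.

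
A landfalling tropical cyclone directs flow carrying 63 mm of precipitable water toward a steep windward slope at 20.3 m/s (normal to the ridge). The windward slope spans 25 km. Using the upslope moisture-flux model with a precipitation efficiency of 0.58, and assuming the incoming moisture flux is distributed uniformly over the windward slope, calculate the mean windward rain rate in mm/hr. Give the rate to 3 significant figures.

R ≈ 107 mm/hr

Incoming column moisture flux per unit ridge length: F = V × PW = 20.3 × 63 = 1278.9 mm·m/s.
Spread over the 25 km slope with efficiency ε = 0.58: R = ε·F/W = 0.58 × 1278.9 / 25000 m = 2.967e-02 mm/s.
R = 2.967e-02 × 3600 = 107 mm/hr.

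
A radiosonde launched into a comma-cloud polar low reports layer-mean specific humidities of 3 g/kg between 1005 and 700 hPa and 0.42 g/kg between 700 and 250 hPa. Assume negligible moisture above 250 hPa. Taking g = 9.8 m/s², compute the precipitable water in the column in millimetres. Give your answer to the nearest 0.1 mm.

PW ≈ 11.3 mm

Precipitable water is the column-integrated vapour mass per unit area: PW = (1/g) Σ q̄ Δp, with q in kg/kg and Δp in Pa (1 kg/m² of water = 1 mm).
Layer 1005–700 hPa: Δp = 305 hPa = 30500 Pa, q̄ = 0.003 kg/kg → 0.003 × 30500 / 9.8 = 9.34 mm
Layer 700–250 hPa: Δp = 450 hPa = 45000 Pa, q̄ = 0.00042 kg/kg → 0.00042 × 45000 / 9.8 = 1.93 mm
PW = 9.34 + 1.93 = 11.27 ≈ 11.3 mm.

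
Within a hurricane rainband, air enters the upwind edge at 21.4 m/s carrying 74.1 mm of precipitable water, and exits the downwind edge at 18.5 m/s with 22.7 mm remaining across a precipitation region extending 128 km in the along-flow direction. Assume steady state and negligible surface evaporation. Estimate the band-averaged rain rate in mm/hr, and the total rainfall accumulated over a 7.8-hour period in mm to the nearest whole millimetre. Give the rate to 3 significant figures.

Column moisture flux per unit crosswind length is F = V × PW.
Inflow: F_in = 21.4 × 74.1 = 1585.74 mm·m/s
Outflow: F_out = 18.5 × 22.7 = 419.95 mm·m/s
Steady-state rate R = (F_in − F_out)/L = (1585.74 − 419.95) / 128000 m = 9.108e-03 mm/s.
R = 9.108e-03 × 3600 = 32.8 mm/hr.
Over 7.8 h: total = 32.8 × 7.8 = 255.84 ≈ 256 mm.

R ≈ 32.8 mm/hr; total ≈ 256 mm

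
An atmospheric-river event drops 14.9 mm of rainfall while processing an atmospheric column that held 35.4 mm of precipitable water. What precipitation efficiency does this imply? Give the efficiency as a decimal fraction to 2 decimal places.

ε ≈ 0.42

ε = rainfall / PW = 14.9 / 35.4 = 0.42.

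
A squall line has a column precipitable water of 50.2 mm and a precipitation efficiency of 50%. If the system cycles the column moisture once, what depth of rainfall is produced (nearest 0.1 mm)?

Rainfall = ε × PW = 0.50 × 50.2 = 25.1 mm.

rainfall ≈ 25.1 mm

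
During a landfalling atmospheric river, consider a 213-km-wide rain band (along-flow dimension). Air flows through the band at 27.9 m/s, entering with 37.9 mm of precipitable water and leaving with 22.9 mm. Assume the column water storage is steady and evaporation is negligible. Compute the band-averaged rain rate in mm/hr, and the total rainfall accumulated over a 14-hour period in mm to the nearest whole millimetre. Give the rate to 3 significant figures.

Column moisture flux per unit crosswind length is F = V × PW.
Inflow: F_in = 27.9 × 37.9 = 1057.41 mm·m/s
Outflow: F_out = 27.9 × 22.9 = 638.91 mm·m/s
Steady-state rate R = (F_in − F_out)/L = (1057.41 − 638.91) / 213000 m = 1.965e-03 mm/s.
R = 1.965e-03 × 3600 = 7.07 mm/hr.
Over 14 h: total = 7.07 × 14 = 98.98 ≈ 99 mm.

R ≈ 7.07 mm/hr; total ≈ 99 mm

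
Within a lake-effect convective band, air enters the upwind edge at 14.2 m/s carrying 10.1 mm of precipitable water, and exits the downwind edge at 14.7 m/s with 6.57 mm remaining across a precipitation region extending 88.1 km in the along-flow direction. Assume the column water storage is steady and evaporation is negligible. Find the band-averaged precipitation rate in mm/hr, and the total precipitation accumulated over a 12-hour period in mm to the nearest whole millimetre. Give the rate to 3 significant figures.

Column moisture flux per unit crosswind length is F = V × PW.
Inflow: F_in = 14.2 × 10.1 = 143.42 mm·m/s
Outflow: F_out = 14.7 × 6.57 = 96.579 mm·m/s
Steady-state rate R = (F_in − F_out)/L = (143.42 − 96.579) / 88100 m = 5.317e-04 mm/s.
R = 5.317e-04 × 3600 = 1.91 mm/hr.
Over 12 h: total = 1.91 × 12 = 22.92 ≈ 23 mm.

R ≈ 1.91 mm/hr; total ≈ 23 mm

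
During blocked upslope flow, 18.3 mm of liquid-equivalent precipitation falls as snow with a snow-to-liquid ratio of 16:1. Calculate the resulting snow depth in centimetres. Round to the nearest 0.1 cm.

Snow depth = liquid × ratio = 18.3 mm × 16 = 292.8 mm = 29.3 cm.

snow depth ≈ 29.3 cm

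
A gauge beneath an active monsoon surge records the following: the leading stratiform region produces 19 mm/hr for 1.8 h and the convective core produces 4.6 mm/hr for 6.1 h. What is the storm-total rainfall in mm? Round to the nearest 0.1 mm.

Total = Σ Rᵢ Δtᵢ = 19 × 1.8 + 4.6 × 6.1
      = 34.2 + 28.06 = 62.3 mm.

total ≈ 62.3 mm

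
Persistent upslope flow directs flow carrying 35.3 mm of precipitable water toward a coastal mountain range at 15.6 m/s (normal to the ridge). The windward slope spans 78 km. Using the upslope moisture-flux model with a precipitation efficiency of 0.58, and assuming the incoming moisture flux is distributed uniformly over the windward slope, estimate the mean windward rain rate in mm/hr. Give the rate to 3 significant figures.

Incoming column moisture flux per unit ridge length: F = V × PW = 15.6 × 35.3 = 550.68 mm·m/s.
Spread over the 78 km slope with efficiency ε = 0.58: R = ε·F/W = 0.58 × 550.68 / 78000 m = 4.095e-03 mm/s.
R = 4.095e-03 × 3600 = 14.7 mm/hr.

R ≈ 14.7 mm/hr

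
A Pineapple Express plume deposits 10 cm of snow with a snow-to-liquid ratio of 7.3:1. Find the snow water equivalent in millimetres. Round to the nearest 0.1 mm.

SWE ≈ 13.7 mm

SWE = snow depth / ratio = 10 cm / 7.3 = 1.370 cm = 13.7 mm.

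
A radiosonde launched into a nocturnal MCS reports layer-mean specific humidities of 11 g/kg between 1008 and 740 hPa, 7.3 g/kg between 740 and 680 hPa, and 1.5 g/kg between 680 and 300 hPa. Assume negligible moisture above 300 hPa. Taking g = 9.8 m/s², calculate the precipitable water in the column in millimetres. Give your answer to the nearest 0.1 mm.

Precipitable water is the column-integrated vapour mass per unit area: PW = (1/g) Σ q̄ Δp, with q in kg/kg and Δp in Pa (1 kg/m² of water = 1 mm).
Layer 1008–740 hPa: Δp = 268 hPa = 26800 Pa, q̄ = 0.011 kg/kg → 0.011 × 26800 / 9.8 = 30.08 mm
Layer 740–680 hPa: Δp = 60 hPa = 6000 Pa, q̄ = 0.0073 kg/kg → 0.0073 × 6000 / 9.8 = 4.47 mm
Layer 680–300 hPa: Δp = 380 hPa = 38000 Pa, q̄ = 0.0015 kg/kg → 0.0015 × 38000 / 9.8 = 5.82 mm
PW = 30.08 + 4.47 + 5.82 = 40.37 ≈ 40.4 mm.

PW ≈ 40.4 mm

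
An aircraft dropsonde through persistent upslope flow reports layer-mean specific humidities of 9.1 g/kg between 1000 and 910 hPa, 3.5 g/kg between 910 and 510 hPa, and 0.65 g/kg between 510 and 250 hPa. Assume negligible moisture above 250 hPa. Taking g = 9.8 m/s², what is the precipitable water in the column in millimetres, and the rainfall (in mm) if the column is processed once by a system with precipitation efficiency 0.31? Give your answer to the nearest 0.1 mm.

Precipitable water is the column-integrated vapour mass per unit area: PW = (1/g) Σ q̄ Δp, with q in kg/kg and Δp in Pa (1 kg/m² of water = 1 mm).
Layer 1000–910 hPa: Δp = 90 hPa = 9000 Pa, q̄ = 0.0091 kg/kg → 0.0091 × 9000 / 9.8 = 8.36 mm
Layer 910–510 hPa: Δp = 400 hPa = 40000 Pa, q̄ = 0.0035 kg/kg → 0.0035 × 40000 / 9.8 = 14.29 mm
Layer 510–250 hPa: Δp = 260 hPa = 26000 Pa, q̄ = 0.00065 kg/kg → 0.00065 × 26000 / 9.8 = 1.72 mm
PW = 8.36 + 14.29 + 1.72 = 24.37 ≈ 24.4 mm.
Rainfall = ε × PW = 0.31 × 24.4 = 7.6 mm.

PW ≈ 24.4 mm; rainfall ≈ 7.6 mm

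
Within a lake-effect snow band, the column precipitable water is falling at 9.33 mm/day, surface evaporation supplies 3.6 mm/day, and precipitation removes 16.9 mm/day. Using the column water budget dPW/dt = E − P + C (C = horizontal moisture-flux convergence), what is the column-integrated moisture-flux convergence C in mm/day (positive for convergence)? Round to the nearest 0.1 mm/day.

C ≈ 4.0 mm/day

dPW/dt = -9.33 mm/day.
C = dPW/dt − E + P = (-9.33) − 3.6 + 16.9 = 4.0 mm/day.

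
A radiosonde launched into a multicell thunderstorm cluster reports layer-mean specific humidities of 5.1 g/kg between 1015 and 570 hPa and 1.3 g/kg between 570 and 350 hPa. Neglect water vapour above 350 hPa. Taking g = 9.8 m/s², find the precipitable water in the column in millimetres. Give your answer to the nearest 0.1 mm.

Precipitable water is the column-integrated vapour mass per unit area: PW = (1/g) Σ q̄ Δp, with q in kg/kg and Δp in Pa (1 kg/m² of water = 1 mm).
Layer 1015–570 hPa: Δp = 445 hPa = 44500 Pa, q̄ = 0.0051 kg/kg → 0.0051 × 44500 / 9.8 = 23.16 mm
Layer 570–350 hPa: Δp = 220 hPa = 22000 Pa, q̄ = 0.0013 kg/kg → 0.0013 × 22000 / 9.8 = 2.92 mm
PW = 23.16 + 2.92 = 26.08 ≈ 26.1 mm.

PW ≈ 26.1 mm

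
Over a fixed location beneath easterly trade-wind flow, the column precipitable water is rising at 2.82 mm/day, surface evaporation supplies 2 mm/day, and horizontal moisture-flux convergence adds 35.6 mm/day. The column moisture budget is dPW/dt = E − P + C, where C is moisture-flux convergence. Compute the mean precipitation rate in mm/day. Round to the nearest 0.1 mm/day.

P ≈ 34.8 mm/day

dPW/dt = +2.82 mm/day.
P = E + C − dPW/dt = 2 + (35.6) − (+2.82) = 34.8 mm/day.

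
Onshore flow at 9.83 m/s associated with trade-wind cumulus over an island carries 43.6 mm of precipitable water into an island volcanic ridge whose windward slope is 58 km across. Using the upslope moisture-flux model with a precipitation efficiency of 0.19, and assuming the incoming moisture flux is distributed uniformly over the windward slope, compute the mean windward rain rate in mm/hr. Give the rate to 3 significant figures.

Incoming column moisture flux per unit ridge length: F = V × PW = 9.83 × 43.6 = 428.588 mm·m/s.
Spread over the 58 km slope with efficiency ε = 0.19: R = ε·F/W = 0.19 × 428.588 / 58000 m = 1.404e-03 mm/s.
R = 1.404e-03 × 3600 = 5.05 mm/hr.

R ≈ 5.05 mm/hr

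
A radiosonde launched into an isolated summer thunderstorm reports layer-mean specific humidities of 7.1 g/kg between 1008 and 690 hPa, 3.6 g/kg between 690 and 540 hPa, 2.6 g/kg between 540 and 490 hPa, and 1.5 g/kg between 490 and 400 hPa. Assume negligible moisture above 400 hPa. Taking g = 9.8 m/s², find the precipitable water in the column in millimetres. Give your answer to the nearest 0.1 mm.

PW ≈ 31.3 mm

Precipitable water is the column-integrated vapour mass per unit area: PW = (1/g) Σ q̄ Δp, with q in kg/kg and Δp in Pa (1 kg/m² of water = 1 mm).
Layer 1008–690 hPa: Δp = 318 hPa = 31800 Pa, q̄ = 0.0071 kg/kg → 0.0071 × 31800 / 9.8 = 23.04 mm
Layer 690–540 hPa: Δp = 150 hPa = 15000 Pa, q̄ = 0.0036 kg/kg → 0.0036 × 15000 / 9.8 = 5.51 mm
Layer 540–490 hPa: Δp = 50 hPa = 5000 Pa, q̄ = 0.0026 kg/kg → 0.0026 × 5000 / 9.8 = 1.33 mm
Layer 490–400 hPa: Δp = 90 hPa = 9000 Pa, q̄ = 0.0015 kg/kg → 0.0015 × 9000 / 9.8 = 1.38 mm
PW = 23.04 + 5.51 + 1.33 + 1.38 = 31.26 ≈ 31.3 mm.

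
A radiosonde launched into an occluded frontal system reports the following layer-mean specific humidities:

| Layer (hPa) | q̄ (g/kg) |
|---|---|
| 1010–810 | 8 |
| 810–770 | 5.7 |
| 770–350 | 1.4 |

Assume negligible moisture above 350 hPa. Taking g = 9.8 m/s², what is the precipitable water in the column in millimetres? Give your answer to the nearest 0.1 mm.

Precipitable water is the column-integrated vapour mass per unit area: PW = (1/g) Σ q̄ Δp, with q in kg/kg and Δp in Pa (1 kg/m² of water = 1 mm).
Layer 1010–810 hPa: Δp = 200 hPa = 20000 Pa, q̄ = 0.008 kg/kg → 0.008 × 20000 / 9.8 = 16.33 mm
Layer 810–770 hPa: Δp = 40 hPa = 4000 Pa, q̄ = 0.0057 kg/kg → 0.0057 × 4000 / 9.8 = 2.33 mm
Layer 770–350 hPa: Δp = 420 hPa = 42000 Pa, q̄ = 0.0014 kg/kg → 0.0014 × 42000 / 9.8 = 6.00 mm
PW = 16.33 + 2.33 + 6.00 = 24.66 ≈ 24.7 mm.

PW ≈ 24.7 mm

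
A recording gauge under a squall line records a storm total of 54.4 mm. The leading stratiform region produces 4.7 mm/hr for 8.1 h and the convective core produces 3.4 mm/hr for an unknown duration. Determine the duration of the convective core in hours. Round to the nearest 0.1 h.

Known phases: 4.7 × 8.1 = 38.07 mm.
Remaining depth = 54.4 − 38.07 = 16.33 mm.
Duration = 16.33 / 3.4 = 4.8 h.

duration ≈ 4.8 h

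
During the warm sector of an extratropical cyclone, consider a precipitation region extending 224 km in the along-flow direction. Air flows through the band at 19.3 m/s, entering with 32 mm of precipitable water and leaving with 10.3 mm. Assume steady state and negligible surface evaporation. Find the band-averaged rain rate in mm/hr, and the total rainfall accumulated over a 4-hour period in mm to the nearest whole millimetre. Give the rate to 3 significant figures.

R ≈ 6.73 mm/hr; total ≈ 27 mm

Column moisture flux per unit crosswind length is F = V × PW.
Inflow: F_in = 19.3 × 32 = 617.6 mm·m/s
Outflow: F_out = 19.3 × 10.3 = 198.79 mm·m/s
Steady-state rate R = (F_in − F_out)/L = (617.6 − 198.79) / 224000 m = 1.870e-03 mm/s.
R = 1.870e-03 × 3600 = 6.73 mm/hr.
Over 4 h: total = 6.73 × 4 = 26.92 ≈ 27 mm.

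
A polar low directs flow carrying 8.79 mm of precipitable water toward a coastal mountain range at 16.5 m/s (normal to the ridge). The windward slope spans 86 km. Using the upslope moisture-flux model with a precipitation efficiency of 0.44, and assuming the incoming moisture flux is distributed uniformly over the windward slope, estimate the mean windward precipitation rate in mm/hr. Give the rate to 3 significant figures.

Incoming column moisture flux per unit ridge length: F = V × PW = 16.5 × 8.79 = 145.035 mm·m/s.
Spread over the 86 km slope with efficiency ε = 0.44: R = ε·F/W = 0.44 × 145.035 / 86000 m = 7.420e-04 mm/s.
R = 7.420e-04 × 3600 = 2.67 mm/hr.

R ≈ 2.67 mm/hr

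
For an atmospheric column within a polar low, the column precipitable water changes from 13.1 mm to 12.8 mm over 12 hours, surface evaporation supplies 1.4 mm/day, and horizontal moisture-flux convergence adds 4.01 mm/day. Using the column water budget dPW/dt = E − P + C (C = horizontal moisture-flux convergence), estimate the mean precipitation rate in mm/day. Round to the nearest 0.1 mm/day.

P ≈ 6.0 mm/day

dPW/dt = (12.8 − 13.1) mm / (12/24 day) = -0.600 mm/day.
P = E + C − dPW/dt = 1.4 + (4.01) − (-0.600) = 6.0 mm/day.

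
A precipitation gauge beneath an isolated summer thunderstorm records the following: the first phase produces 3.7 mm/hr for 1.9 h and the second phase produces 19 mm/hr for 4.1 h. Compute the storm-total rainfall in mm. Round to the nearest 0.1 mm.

Total = Σ Rᵢ Δtᵢ = 3.7 × 1.9 + 19 × 4.1
      = 7.03 + 77.9 = 84.9 mm.

total ≈ 84.9 mm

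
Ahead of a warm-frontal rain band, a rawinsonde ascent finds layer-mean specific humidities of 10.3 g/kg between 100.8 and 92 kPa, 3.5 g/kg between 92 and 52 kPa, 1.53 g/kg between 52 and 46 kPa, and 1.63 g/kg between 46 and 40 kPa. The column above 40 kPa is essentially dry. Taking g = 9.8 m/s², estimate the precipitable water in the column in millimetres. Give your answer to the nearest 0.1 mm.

Precipitable water is the column-integrated vapour mass per unit area: PW = (1/g) Σ q̄ Δp, with q in kg/kg and Δp in Pa (1 kg/m² of water = 1 mm).
Layer 100.8–92 kPa: Δp = 88 hPa = 8800 Pa, q̄ = 0.0103 kg/kg → 0.0103 × 8800 / 9.8 = 9.25 mm
Layer 92–52 kPa: Δp = 400 hPa = 40000 Pa, q̄ = 0.0035 kg/kg → 0.0035 × 40000 / 9.8 = 14.29 mm
Layer 52–46 kPa: Δp = 60 hPa = 6000 Pa, q̄ = 0.00153 kg/kg → 0.00153 × 6000 / 9.8 = 0.94 mm
Layer 46–40 kPa: Δp = 60 hPa = 6000 Pa, q̄ = 0.00163 kg/kg → 0.00163 × 6000 / 9.8 = 1.00 mm
PW = 9.25 + 14.29 + 0.94 + 1.00 = 25.48 ≈ 25.5 mm.

PW ≈ 25.5 mm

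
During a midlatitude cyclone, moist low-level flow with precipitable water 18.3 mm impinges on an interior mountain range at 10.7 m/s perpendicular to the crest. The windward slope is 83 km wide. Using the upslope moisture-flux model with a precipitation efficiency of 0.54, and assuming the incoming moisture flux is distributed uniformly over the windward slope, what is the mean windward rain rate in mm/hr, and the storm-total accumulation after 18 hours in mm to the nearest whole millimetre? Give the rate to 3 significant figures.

Incoming column moisture flux per unit ridge length: F = V × PW = 10.7 × 18.3 = 195.81 mm·m/s.
Spread over the 83 km slope with efficiency ε = 0.54: R = ε·F/W = 0.54 × 195.81 / 83000 m = 1.274e-03 mm/s.
R = 1.274e-03 × 3600 = 4.59 mm/hr.
Over 18 h: total = 4.59 × 18 = 82.62 ≈ 83 mm.

R ≈ 4.59 mm/hr; total ≈ 83 mm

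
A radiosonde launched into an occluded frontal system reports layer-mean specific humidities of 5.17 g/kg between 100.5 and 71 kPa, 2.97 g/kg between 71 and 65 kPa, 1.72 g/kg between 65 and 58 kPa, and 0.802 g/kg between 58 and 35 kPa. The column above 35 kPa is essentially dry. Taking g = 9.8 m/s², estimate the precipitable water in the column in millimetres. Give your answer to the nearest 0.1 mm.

PW ≈ 20.5 mm

Precipitable water is the column-integrated vapour mass per unit area: PW = (1/g) Σ q̄ Δp, with q in kg/kg and Δp in Pa (1 kg/m² of water = 1 mm).
Layer 100.5–71 kPa: Δp = 295 hPa = 29500 Pa, q̄ = 0.00517 kg/kg → 0.00517 × 29500 / 9.8 = 15.56 mm
Layer 71–65 kPa: Δp = 60 hPa = 6000 Pa, q̄ = 0.00297 kg/kg → 0.00297 × 6000 / 9.8 = 1.82 mm
Layer 65–58 kPa: Δp = 70 hPa = 7000 Pa, q̄ = 0.00172 kg/kg → 0.00172 × 7000 / 9.8 = 1.23 mm
Layer 58–35 kPa: Δp = 230 hPa = 23000 Pa, q̄ = 0.000802 kg/kg → 0.000802 × 23000 / 9.8 = 1.88 mm
PW = 15.56 + 1.82 + 1.23 + 1.88 = 20.49 ≈ 20.5 mm.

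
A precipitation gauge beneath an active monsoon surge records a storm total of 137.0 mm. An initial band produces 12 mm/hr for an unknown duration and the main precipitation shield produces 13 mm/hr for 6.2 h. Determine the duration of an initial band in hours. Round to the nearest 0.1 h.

duration ≈ 4.7 h

Known phases: 13 × 6.2 = 80.6 mm.
Remaining depth = 137.0 − 80.6 = 56.4 mm.
Duration = 56.4 / 12 = 4.7 h.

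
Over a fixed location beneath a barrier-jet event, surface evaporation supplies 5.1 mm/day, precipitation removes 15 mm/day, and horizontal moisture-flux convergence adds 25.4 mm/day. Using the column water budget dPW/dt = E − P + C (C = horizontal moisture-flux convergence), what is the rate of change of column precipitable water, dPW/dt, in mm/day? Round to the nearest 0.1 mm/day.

dPW/dt ≈ 15.5 mm/day

dPW/dt = E − P + C = 5.1 − 15 + (25.4) = 15.5 mm/day.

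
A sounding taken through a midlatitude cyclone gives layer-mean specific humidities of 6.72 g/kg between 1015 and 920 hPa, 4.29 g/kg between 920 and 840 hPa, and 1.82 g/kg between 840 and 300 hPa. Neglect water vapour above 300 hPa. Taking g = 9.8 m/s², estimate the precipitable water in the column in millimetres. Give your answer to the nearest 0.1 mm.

Precipitable water is the column-integrated vapour mass per unit area: PW = (1/g) Σ q̄ Δp, with q in kg/kg and Δp in Pa (1 kg/m² of water = 1 mm).
Layer 1015–920 hPa: Δp = 95 hPa = 9500 Pa, q̄ = 0.00672 kg/kg → 0.00672 × 9500 / 9.8 = 6.51 mm
Layer 920–840 hPa: Δp = 80 hPa = 8000 Pa, q̄ = 0.00429 kg/kg → 0.00429 × 8000 / 9.8 = 3.50 mm
Layer 840–300 hPa: Δp = 540 hPa = 54000 Pa, q̄ = 0.00182 kg/kg → 0.00182 × 54000 / 9.8 = 10.03 mm
PW = 6.51 + 3.50 + 10.03 = 20.04 ≈ 20.0 mm.

PW ≈ 20.0 mm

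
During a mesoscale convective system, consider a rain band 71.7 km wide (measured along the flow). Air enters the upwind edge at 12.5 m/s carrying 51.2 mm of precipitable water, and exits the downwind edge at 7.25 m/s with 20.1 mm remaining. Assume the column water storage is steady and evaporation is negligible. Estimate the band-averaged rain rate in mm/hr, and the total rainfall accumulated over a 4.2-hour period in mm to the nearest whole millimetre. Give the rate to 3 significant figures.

Column moisture flux per unit crosswind length is F = V × PW.
Inflow: F_in = 12.5 × 51.2 = 640 mm·m/s
Outflow: F_out = 7.25 × 20.1 = 145.725 mm·m/s
Steady-state rate R = (F_in − F_out)/L = (640 − 145.725) / 71700 m = 6.894e-03 mm/s.
R = 6.894e-03 × 3600 = 24.8 mm/hr.
Over 4.2 h: total = 24.8 × 4.2 = 104.16 ≈ 104 mm.

R ≈ 24.8 mm/hr; total ≈ 104 mm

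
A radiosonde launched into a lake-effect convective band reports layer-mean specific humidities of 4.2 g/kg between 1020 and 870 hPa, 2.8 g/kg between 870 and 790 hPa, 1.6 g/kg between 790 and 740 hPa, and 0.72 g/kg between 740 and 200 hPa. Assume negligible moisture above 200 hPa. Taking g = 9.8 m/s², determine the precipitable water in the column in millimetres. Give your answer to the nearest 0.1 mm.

PW ≈ 13.5 mm

Precipitable water is the column-integrated vapour mass per unit area: PW = (1/g) Σ q̄ Δp, with q in kg/kg and Δp in Pa (1 kg/m² of water = 1 mm).
Layer 1020–870 hPa: Δp = 150 hPa = 15000 Pa, q̄ = 0.0042 kg/kg → 0.0042 × 15000 / 9.8 = 6.43 mm
Layer 870–790 hPa: Δp = 80 hPa = 8000 Pa, q̄ = 0.0028 kg/kg → 0.0028 × 8000 / 9.8 = 2.29 mm
Layer 790–740 hPa: Δp = 50 hPa = 5000 Pa, q̄ = 0.0016 kg/kg → 0.0016 × 5000 / 9.8 = 0.82 mm
Layer 740–200 hPa: Δp = 540 hPa = 54000 Pa, q̄ = 0.00072 kg/kg → 0.00072 × 54000 / 9.8 = 3.97 mm
PW = 6.43 + 2.29 + 0.82 + 3.97 = 13.51 ≈ 13.5 mm.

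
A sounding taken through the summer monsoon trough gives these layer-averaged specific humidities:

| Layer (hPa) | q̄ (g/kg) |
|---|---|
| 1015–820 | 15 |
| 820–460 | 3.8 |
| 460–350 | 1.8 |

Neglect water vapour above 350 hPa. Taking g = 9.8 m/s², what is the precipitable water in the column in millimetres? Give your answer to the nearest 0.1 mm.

PW ≈ 45.8 mm

Precipitable water is the column-integrated vapour mass per unit area: PW = (1/g) Σ q̄ Δp, with q in kg/kg and Δp in Pa (1 kg/m² of water = 1 mm).
Layer 1015–820 hPa: Δp = 195 hPa = 19500 Pa, q̄ = 0.015 kg/kg → 0.015 × 19500 / 9.8 = 29.85 mm
Layer 820–460 hPa: Δp = 360 hPa = 36000 Pa, q̄ = 0.0038 kg/kg → 0.0038 × 36000 / 9.8 = 13.96 mm
Layer 460–350 hPa: Δp = 110 hPa = 11000 Pa, q̄ = 0.0018 kg/kg → 0.0018 × 11000 / 9.8 = 2.02 mm
PW = 29.85 + 13.96 + 2.02 = 45.83 ≈ 45.8 mm.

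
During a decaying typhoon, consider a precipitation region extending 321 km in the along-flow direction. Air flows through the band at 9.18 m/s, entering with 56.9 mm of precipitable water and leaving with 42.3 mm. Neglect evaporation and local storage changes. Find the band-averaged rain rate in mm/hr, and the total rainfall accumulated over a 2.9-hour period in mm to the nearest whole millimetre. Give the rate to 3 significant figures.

R ≈ 1.50 mm/hr; total ≈ 4 mm

Column moisture flux per unit crosswind length is F = V × PW.
Inflow: F_in = 9.18 × 56.9 = 522.342 mm·m/s
Outflow: F_out = 9.18 × 42.3 = 388.314 mm·m/s
Steady-state rate R = (F_in − F_out)/L = (522.342 − 388.314) / 321000 m = 4.175e-04 mm/s.
R = 4.175e-04 × 3600 = 1.50 mm/hr.
Over 2.9 h: total = 1.50 × 2.9 = 4.35 ≈ 4 mm.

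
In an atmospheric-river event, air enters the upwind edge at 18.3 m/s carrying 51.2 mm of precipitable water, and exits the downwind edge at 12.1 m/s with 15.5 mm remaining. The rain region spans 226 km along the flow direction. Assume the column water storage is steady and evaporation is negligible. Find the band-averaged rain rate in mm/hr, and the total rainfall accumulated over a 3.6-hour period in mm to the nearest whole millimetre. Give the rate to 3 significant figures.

R ≈ 11.9 mm/hr; total ≈ 43 mm

Column moisture flux per unit crosswind length is F = V × PW.
Inflow: F_in = 18.3 × 51.2 = 936.96 mm·m/s
Outflow: F_out = 12.1 × 15.5 = 187.55 mm·m/s
Steady-state rate R = (F_in − F_out)/L = (936.96 − 187.55) / 226000 m = 3.316e-03 mm/s.
R = 3.316e-03 × 3600 = 11.9 mm/hr.
Over 3.6 h: total = 11.9 × 3.6 = 42.84 ≈ 43 mm.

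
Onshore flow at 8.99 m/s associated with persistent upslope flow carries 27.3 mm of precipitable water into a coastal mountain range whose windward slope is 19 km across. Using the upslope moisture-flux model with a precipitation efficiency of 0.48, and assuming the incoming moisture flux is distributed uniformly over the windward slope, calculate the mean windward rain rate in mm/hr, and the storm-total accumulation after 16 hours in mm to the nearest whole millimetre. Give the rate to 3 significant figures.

R ≈ 22.3 mm/hr; total ≈ 357 mm

Incoming column moisture flux per unit ridge length: F = V × PW = 8.99 × 27.3 = 245.427 mm·m/s.
Spread over the 19 km slope with efficiency ε = 0.48: R = ε·F/W = 0.48 × 245.427 / 19000 m = 6.200e-03 mm/s.
R = 6.200e-03 × 3600 = 22.3 mm/hr.
Over 16 h: total = 22.3 × 16 = 356.8 ≈ 357 mm.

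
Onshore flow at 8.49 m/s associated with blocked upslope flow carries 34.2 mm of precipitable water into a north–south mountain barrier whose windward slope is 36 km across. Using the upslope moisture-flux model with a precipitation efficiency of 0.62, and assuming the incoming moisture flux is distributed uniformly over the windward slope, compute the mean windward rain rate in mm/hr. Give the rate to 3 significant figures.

Incoming column moisture flux per unit ridge length: F = V × PW = 8.49 × 34.2 = 290.358 mm·m/s.
Spread over the 36 km slope with efficiency ε = 0.62: R = ε·F/W = 0.62 × 290.358 / 36000 m = 5.001e-03 mm/s.
R = 5.001e-03 × 3600 = 18.0 mm/hr.

R ≈ 18.0 mm/hr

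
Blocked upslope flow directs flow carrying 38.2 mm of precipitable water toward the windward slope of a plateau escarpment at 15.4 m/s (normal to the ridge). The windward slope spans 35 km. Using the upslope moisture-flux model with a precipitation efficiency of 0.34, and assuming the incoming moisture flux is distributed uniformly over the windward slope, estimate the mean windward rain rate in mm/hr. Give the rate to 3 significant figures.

R ≈ 20.6 mm/hr

Incoming column moisture flux per unit ridge length: F = V × PW = 15.4 × 38.2 = 588.28 mm·m/s.
Spread over the 35 km slope with efficiency ε = 0.34: R = ε·F/W = 0.34 × 588.28 / 35000 m = 5.715e-03 mm/s.
R = 5.715e-03 × 3600 = 20.6 mm/hr.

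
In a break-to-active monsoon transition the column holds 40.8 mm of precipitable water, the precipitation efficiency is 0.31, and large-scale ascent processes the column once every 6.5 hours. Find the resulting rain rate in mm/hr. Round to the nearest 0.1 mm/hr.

Each overturning extracts ε × PW = 0.31 × 40.8 = 12.648 mm.
Rate = ε·PW / τ = 12.648 / 6.5 h = 1.9 mm/hr.

R ≈ 1.9 mm/hr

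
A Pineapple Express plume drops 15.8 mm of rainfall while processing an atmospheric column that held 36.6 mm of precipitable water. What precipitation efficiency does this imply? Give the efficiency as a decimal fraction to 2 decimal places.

ε ≈ 0.43

ε = rainfall / PW = 15.8 / 36.6 = 0.43.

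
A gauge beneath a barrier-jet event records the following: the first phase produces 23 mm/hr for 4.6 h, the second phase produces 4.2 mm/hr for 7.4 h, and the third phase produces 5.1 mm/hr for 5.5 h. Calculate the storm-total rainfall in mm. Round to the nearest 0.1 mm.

Total = Σ Rᵢ Δtᵢ = 23 × 4.6 + 4.2 × 7.4 + 5.1 × 5.5
      = 105.8 + 31.08 + 28.05 = 164.9 mm.

total ≈ 164.9 mm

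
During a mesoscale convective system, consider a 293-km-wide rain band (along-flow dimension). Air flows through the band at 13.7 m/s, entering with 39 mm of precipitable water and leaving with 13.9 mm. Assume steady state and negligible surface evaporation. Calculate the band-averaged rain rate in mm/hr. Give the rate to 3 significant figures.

R ≈ 4.23 mm/hr

Column moisture flux per unit crosswind length is F = V × PW.
Inflow: F_in = 13.7 × 39 = 534.3 mm·m/s
Outflow: F_out = 13.7 × 13.9 = 190.43 mm·m/s
Steady-state rate R = (F_in − F_out)/L = (534.3 − 190.43) / 293000 m = 1.174e-03 mm/s.
R = 1.174e-03 × 3600 = 4.23 mm/hr.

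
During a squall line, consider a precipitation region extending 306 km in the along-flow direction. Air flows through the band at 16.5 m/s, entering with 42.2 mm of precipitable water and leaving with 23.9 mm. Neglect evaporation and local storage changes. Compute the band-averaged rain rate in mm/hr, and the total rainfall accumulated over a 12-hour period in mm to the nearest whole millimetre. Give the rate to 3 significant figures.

R ≈ 3.55 mm/hr; total ≈ 43 mm

Column moisture flux per unit crosswind length is F = V × PW.
Inflow: F_in = 16.5 × 42.2 = 696.3 mm·m/s
Outflow: F_out = 16.5 × 23.9 = 394.35 mm·m/s
Steady-state rate R = (F_in − F_out)/L = (696.3 − 394.35) / 306000 m = 9.868e-04 mm/s.
R = 9.868e-04 × 3600 = 3.55 mm/hr.
Over 12 h: total = 3.55 × 12 = 42.6 ≈ 43 mm.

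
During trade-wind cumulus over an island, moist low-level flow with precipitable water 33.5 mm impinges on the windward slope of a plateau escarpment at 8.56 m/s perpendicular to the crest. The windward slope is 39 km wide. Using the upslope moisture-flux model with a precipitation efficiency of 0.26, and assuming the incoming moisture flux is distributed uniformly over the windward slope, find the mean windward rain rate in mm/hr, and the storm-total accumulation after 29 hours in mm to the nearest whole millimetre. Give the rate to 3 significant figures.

Incoming column moisture flux per unit ridge length: F = V × PW = 8.56 × 33.5 = 286.76 mm·m/s.
Spread over the 39 km slope with efficiency ε = 0.26: R = ε·F/W = 0.26 × 286.76 / 39000 m = 1.912e-03 mm/s.
R = 1.912e-03 × 3600 = 6.88 mm/hr.
Over 29 h: total = 6.88 × 29 = 199.52 ≈ 200 mm.

R ≈ 6.88 mm/hr; total ≈ 200 mm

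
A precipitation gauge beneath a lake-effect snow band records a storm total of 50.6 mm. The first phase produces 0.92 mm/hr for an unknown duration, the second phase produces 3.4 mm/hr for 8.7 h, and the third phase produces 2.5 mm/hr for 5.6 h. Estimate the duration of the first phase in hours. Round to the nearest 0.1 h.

duration ≈ 7.6 h

Known phases: 3.4 × 8.7 + 2.5 × 5.6 = 29.58 + 14 = 43.58 mm.
Remaining depth = 50.6 − 43.58 = 7.02 mm.
Duration = 7.02 / 0.92 = 7.6 h.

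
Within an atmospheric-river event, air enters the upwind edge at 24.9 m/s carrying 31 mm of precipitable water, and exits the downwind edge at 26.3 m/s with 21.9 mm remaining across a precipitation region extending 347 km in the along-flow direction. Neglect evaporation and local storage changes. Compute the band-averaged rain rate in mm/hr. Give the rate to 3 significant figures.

R ≈ 2.03 mm/hr

Column moisture flux per unit crosswind length is F = V × PW.
Inflow: F_in = 24.9 × 31 = 771.9 mm·m/s
Outflow: F_out = 26.3 × 21.9 = 575.97 mm·m/s
Steady-state rate R = (F_in − F_out)/L = (771.9 − 575.97) / 347000 m = 5.646e-04 mm/s.
R = 5.646e-04 × 3600 = 2.03 mm/hr.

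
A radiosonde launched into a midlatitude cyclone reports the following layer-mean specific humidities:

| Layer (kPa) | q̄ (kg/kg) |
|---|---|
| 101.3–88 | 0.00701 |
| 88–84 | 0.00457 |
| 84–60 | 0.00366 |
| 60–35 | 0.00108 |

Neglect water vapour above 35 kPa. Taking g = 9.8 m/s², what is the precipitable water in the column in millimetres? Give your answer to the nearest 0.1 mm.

Precipitable water is the column-integrated vapour mass per unit area: PW = (1/g) Σ q̄ Δp, with q in kg/kg and Δp in Pa (1 kg/m² of water = 1 mm).
Layer 101.3–88 kPa: Δp = 133 hPa = 13300 Pa, q̄ = 0.00701 kg/kg → 0.00701 × 13300 / 9.8 = 9.51 mm
Layer 88–84 kPa: Δp = 40 hPa = 4000 Pa, q̄ = 0.00457 kg/kg → 0.00457 × 4000 / 9.8 = 1.87 mm
Layer 84–60 kPa: Δp = 240 hPa = 24000 Pa, q̄ = 0.00366 kg/kg → 0.00366 × 24000 / 9.8 = 8.96 mm
Layer 60–35 kPa: Δp = 250 hPa = 25000 Pa, q̄ = 0.00108 kg/kg → 0.00108 × 25000 / 9.8 = 2.76 mm
PW = 9.51 + 1.87 + 8.96 + 2.76 = 23.10 ≈ 23.1 mm.

PW ≈ 23.1 mm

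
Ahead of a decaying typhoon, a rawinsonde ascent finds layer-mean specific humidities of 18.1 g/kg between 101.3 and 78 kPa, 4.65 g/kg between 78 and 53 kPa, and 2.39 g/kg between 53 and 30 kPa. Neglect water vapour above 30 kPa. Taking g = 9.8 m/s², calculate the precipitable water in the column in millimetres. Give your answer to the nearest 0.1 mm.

PW ≈ 60.5 mm

Precipitable water is the column-integrated vapour mass per unit area: PW = (1/g) Σ q̄ Δp, with q in kg/kg and Δp in Pa (1 kg/m² of water = 1 mm).
Layer 101.3–78 kPa: Δp = 233 hPa = 23300 Pa, q̄ = 0.0181 kg/kg → 0.0181 × 23300 / 9.8 = 43.03 mm
Layer 78–53 kPa: Δp = 250 hPa = 25000 Pa, q̄ = 0.00465 kg/kg → 0.00465 × 25000 / 9.8 = 11.86 mm
Layer 53–30 kPa: Δp = 230 hPa = 23000 Pa, q̄ = 0.00239 kg/kg → 0.00239 × 23000 / 9.8 = 5.61 mm
PW = 43.03 + 11.86 + 5.61 = 60.50 ≈ 60.5 mm.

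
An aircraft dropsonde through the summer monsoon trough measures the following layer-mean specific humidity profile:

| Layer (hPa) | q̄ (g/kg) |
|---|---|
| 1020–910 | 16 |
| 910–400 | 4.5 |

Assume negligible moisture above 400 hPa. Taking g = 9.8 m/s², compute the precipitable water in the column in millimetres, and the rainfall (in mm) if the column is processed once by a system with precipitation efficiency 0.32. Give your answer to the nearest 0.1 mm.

Precipitable water is the column-integrated vapour mass per unit area: PW = (1/g) Σ q̄ Δp, with q in kg/kg and Δp in Pa (1 kg/m² of water = 1 mm).
Layer 1020–910 hPa: Δp = 110 hPa = 11000 Pa, q̄ = 0.016 kg/kg → 0.016 × 11000 / 9.8 = 17.96 mm
Layer 910–400 hPa: Δp = 510 hPa = 51000 Pa, q̄ = 0.0045 kg/kg → 0.0045 × 51000 / 9.8 = 23.42 mm
PW = 17.96 + 23.42 = 41.38 ≈ 41.4 mm.
Rainfall = ε × PW = 0.32 × 41.4 = 13.2 mm.

PW ≈ 41.4 mm; rainfall ≈ 13.2 mm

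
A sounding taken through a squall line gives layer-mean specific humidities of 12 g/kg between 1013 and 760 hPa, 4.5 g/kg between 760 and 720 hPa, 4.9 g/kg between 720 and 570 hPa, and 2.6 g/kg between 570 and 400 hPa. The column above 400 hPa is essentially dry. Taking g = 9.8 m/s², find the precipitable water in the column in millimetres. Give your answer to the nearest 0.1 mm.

Precipitable water is the column-integrated vapour mass per unit area: PW = (1/g) Σ q̄ Δp, with q in kg/kg and Δp in Pa (1 kg/m² of water = 1 mm).
Layer 1013–760 hPa: Δp = 253 hPa = 25300 Pa, q̄ = 0.012 kg/kg → 0.012 × 25300 / 9.8 = 30.98 mm
Layer 760–720 hPa: Δp = 40 hPa = 4000 Pa, q̄ = 0.0045 kg/kg → 0.0045 × 4000 / 9.8 = 1.84 mm
Layer 720–570 hPa: Δp = 150 hPa = 15000 Pa, q̄ = 0.0049 kg/kg → 0.0049 × 15000 / 9.8 = 7.50 mm
Layer 570–400 hPa: Δp = 170 hPa = 17000 Pa, q̄ = 0.0026 kg/kg → 0.0026 × 17000 / 9.8 = 4.51 mm
PW = 30.98 + 1.84 + 7.50 + 4.51 = 44.83 ≈ 44.8 mm.

PW ≈ 44.8 mm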